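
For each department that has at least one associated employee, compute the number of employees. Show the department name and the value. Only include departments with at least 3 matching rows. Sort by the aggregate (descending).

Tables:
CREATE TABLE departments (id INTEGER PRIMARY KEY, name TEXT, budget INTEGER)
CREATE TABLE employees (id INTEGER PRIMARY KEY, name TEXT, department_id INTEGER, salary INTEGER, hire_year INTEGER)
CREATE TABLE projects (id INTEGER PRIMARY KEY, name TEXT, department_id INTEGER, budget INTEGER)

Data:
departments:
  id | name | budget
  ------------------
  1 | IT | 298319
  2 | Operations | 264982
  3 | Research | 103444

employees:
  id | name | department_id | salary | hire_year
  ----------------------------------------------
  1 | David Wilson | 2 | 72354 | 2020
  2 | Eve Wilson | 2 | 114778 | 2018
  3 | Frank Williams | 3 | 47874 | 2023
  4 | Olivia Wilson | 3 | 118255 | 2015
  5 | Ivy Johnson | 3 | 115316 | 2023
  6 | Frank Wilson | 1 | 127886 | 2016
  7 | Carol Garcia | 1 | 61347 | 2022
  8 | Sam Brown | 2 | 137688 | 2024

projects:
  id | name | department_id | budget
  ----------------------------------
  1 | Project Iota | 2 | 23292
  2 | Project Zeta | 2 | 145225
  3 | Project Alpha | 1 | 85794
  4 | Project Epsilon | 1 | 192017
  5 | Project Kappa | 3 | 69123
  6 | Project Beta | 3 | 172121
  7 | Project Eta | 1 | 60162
SELECT p.name, COUNT(*) AS n FROM employees c JOIN departments p ON c.department_id = p.id GROUP BY p.id, p.name HAVING COUNT(*) >= 3 ORDER BY n DESC

Execution result:
name | n
Operations | 3
Research | 3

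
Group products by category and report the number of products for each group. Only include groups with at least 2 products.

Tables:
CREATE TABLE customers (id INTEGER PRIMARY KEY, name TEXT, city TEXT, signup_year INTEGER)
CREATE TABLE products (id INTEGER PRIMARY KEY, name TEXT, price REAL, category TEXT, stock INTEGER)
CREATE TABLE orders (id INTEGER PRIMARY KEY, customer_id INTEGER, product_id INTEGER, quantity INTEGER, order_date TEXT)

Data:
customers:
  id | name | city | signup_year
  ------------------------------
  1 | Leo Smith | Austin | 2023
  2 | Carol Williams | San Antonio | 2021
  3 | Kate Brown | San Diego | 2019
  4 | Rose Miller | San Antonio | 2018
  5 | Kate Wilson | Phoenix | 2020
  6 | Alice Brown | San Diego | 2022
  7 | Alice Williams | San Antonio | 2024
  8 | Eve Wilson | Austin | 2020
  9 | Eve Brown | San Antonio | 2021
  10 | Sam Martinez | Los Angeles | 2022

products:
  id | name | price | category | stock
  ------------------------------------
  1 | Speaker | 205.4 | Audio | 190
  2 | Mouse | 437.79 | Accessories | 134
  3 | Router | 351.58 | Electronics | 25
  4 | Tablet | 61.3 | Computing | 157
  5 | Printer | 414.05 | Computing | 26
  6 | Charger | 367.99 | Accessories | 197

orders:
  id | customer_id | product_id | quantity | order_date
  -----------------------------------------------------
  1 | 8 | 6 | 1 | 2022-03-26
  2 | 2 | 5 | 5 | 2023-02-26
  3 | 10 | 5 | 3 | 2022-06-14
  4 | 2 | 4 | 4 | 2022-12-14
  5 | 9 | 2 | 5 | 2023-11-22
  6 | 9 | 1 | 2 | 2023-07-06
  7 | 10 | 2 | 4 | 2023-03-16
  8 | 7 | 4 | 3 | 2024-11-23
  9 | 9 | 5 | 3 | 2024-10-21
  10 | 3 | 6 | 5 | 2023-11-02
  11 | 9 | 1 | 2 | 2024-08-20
SELECT category, COUNT(*) AS n FROM products GROUP BY category HAVING COUNT(*) >= 2

Execution result:
category | n
Accessories | 2
Computing | 2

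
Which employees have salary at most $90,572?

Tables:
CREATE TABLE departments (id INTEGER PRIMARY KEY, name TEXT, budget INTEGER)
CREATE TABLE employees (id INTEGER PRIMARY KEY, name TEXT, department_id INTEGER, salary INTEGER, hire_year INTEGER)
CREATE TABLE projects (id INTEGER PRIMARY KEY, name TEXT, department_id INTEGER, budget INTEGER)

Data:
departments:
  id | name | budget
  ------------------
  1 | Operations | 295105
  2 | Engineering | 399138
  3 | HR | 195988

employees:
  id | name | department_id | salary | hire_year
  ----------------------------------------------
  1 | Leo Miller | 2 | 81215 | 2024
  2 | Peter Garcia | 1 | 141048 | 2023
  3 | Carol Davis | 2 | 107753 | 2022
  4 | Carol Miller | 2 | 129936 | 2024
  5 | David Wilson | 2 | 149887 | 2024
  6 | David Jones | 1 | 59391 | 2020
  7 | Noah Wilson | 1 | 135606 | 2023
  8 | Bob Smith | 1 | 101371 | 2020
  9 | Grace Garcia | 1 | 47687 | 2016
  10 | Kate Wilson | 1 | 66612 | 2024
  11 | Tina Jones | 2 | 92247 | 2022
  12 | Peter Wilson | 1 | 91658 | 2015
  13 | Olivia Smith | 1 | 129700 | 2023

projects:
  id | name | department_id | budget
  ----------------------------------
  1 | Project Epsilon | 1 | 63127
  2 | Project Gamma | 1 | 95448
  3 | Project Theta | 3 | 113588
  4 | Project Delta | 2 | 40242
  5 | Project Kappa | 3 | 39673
SELECT name, salary FROM employees WHERE salary <= 90572

Execution result:
name | salary
Leo Miller | 81215
David Jones | 59391
Grace Garcia | 47687
Kate Wilson | 66612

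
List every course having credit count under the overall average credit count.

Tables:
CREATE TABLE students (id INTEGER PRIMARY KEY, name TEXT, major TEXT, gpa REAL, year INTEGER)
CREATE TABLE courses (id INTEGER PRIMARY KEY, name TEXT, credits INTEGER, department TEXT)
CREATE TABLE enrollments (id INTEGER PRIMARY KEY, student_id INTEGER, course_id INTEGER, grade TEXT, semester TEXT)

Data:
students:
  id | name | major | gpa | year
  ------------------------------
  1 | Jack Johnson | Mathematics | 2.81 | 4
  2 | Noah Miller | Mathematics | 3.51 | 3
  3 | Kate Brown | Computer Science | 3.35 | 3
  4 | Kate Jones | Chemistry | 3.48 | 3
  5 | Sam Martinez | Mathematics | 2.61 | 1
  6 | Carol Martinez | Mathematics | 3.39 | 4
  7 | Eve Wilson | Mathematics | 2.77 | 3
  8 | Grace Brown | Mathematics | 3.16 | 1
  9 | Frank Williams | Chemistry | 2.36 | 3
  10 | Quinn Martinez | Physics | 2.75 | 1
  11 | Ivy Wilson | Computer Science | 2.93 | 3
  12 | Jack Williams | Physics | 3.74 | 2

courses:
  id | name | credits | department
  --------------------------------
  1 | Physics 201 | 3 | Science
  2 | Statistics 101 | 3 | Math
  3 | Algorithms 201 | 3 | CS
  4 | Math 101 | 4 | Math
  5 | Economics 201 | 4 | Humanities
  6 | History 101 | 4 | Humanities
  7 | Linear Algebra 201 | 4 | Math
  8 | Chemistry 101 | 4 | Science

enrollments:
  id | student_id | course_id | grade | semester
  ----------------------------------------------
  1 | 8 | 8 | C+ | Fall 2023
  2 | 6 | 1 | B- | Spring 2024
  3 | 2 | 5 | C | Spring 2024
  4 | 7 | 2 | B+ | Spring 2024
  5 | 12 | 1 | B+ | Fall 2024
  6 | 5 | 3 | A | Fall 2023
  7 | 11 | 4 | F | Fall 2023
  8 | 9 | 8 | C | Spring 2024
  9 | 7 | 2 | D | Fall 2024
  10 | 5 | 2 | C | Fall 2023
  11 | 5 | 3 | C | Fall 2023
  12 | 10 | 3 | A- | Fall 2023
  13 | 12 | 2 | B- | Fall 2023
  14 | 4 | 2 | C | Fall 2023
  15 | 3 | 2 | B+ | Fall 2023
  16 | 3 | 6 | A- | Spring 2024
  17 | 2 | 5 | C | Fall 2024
SELECT name, credits FROM courses WHERE credits < (SELECT AVG(credits) FROM courses)

Execution result:
name | credits
Physics 201 | 3
Statistics 101 | 3
Algorithms 201 | 3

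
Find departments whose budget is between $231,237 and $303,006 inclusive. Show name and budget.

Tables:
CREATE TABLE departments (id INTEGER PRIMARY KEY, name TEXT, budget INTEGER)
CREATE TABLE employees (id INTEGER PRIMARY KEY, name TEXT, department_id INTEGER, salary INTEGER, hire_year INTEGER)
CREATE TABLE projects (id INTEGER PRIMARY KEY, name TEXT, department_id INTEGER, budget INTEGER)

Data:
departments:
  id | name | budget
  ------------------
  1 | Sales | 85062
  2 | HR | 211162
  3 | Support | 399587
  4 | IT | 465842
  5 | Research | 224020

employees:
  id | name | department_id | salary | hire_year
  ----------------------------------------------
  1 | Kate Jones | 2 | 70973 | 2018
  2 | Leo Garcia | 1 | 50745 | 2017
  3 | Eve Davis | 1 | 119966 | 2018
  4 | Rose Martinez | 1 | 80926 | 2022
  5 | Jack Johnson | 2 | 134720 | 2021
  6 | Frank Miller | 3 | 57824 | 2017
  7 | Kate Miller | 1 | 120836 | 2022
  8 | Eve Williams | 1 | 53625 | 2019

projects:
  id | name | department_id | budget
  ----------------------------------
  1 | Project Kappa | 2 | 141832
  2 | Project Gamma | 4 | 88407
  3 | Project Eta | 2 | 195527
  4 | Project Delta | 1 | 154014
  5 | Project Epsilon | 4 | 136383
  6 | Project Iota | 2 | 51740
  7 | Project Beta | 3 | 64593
SELECT name, budget FROM departments WHERE budget BETWEEN 231237 AND 303006

Execution result:
(no rows)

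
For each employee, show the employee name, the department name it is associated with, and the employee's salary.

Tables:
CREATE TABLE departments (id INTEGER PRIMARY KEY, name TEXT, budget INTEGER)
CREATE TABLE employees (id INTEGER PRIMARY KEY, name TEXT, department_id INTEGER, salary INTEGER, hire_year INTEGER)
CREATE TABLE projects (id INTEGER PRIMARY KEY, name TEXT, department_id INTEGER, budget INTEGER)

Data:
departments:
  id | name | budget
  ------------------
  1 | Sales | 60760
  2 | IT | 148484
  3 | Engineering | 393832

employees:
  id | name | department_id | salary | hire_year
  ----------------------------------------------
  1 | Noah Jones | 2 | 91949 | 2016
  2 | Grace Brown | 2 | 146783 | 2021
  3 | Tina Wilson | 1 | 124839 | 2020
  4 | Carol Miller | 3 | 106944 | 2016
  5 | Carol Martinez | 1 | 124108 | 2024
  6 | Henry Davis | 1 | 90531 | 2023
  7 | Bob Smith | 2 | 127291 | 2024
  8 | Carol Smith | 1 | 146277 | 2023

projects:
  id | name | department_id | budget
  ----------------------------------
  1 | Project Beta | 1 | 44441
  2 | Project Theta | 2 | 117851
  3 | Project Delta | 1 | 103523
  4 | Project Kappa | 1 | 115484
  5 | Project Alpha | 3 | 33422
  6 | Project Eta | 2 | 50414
SELECT c.name, p.name AS department, c.salary FROM employees c JOIN departments p ON c.department_id = p.id

Execution result:
name | department | salary
Noah Jones | IT | 91949
Grace Brown | IT | 146783
Tina Wilson | Sales | 124839
Carol Miller | Engineering | 106944
Carol Martinez | Sales | 124108
Henry Davis | Sales | 90531
Bob Smith | IT | 127291
Carol Smith | Sales | 146277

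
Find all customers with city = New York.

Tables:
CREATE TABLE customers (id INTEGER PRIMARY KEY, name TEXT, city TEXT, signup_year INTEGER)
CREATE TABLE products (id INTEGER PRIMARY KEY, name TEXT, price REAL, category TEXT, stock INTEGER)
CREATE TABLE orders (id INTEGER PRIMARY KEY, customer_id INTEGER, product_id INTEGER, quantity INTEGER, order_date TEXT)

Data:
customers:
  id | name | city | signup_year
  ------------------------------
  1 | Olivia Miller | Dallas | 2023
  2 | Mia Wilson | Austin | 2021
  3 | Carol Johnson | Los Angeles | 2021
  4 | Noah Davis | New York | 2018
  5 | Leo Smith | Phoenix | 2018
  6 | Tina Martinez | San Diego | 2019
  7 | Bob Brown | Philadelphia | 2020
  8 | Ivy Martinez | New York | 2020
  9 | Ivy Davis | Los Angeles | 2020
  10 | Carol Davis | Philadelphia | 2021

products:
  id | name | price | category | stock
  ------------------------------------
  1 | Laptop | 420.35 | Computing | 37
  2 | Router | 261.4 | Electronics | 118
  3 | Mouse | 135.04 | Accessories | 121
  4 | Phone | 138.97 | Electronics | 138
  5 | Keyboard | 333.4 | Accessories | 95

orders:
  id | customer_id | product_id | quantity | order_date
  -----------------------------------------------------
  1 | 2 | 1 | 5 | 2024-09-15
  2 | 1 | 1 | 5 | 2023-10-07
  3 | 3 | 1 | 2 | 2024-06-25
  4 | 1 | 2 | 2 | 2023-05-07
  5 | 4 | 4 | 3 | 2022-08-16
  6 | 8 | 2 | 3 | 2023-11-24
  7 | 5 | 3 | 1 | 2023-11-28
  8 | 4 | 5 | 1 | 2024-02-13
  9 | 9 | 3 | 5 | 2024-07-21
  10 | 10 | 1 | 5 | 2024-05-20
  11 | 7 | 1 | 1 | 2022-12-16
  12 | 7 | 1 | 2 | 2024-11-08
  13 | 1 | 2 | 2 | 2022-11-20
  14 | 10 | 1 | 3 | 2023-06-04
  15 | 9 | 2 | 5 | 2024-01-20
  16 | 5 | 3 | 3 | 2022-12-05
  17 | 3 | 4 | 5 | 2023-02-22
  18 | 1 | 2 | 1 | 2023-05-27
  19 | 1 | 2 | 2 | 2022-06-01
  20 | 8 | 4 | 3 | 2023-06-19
SELECT name, city FROM customers WHERE city = 'New York'

Execution result:
name | city
Noah Davis | New York
Ivy Martinez | New York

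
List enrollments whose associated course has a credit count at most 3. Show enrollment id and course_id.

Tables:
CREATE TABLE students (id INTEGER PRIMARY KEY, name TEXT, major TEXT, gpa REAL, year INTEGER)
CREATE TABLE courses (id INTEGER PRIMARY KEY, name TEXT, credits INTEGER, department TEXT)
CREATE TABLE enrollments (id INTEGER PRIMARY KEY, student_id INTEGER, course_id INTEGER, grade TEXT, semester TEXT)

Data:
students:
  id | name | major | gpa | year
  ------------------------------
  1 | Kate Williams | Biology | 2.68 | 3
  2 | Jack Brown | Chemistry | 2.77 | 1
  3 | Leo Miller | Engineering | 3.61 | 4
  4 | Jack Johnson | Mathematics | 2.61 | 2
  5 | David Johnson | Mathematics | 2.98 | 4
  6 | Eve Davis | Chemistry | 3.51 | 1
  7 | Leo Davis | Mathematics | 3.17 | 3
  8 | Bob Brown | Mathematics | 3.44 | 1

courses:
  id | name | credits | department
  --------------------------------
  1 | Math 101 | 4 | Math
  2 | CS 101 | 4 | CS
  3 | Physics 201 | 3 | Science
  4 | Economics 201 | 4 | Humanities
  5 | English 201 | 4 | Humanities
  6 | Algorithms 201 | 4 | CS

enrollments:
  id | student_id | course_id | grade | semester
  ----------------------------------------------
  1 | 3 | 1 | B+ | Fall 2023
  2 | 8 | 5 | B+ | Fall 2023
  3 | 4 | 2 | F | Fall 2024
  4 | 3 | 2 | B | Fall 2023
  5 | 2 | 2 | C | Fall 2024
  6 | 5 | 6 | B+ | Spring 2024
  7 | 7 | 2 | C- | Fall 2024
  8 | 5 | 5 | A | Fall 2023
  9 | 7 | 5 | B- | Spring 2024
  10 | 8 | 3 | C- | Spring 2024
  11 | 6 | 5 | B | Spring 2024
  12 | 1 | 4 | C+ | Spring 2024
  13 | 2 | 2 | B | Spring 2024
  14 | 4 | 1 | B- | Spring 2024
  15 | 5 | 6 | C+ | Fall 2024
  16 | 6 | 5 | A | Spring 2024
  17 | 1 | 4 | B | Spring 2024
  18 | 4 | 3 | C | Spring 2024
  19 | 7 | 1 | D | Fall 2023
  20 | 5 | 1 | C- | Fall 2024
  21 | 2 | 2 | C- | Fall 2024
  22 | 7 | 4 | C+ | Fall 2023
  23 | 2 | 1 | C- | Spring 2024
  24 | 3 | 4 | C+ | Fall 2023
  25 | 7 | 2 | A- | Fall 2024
SELECT id, course_id FROM enrollments WHERE course_id IN (SELECT id FROM courses WHERE credits <= 3)

Execution result:
id | course_id
10 | 3
18 | 3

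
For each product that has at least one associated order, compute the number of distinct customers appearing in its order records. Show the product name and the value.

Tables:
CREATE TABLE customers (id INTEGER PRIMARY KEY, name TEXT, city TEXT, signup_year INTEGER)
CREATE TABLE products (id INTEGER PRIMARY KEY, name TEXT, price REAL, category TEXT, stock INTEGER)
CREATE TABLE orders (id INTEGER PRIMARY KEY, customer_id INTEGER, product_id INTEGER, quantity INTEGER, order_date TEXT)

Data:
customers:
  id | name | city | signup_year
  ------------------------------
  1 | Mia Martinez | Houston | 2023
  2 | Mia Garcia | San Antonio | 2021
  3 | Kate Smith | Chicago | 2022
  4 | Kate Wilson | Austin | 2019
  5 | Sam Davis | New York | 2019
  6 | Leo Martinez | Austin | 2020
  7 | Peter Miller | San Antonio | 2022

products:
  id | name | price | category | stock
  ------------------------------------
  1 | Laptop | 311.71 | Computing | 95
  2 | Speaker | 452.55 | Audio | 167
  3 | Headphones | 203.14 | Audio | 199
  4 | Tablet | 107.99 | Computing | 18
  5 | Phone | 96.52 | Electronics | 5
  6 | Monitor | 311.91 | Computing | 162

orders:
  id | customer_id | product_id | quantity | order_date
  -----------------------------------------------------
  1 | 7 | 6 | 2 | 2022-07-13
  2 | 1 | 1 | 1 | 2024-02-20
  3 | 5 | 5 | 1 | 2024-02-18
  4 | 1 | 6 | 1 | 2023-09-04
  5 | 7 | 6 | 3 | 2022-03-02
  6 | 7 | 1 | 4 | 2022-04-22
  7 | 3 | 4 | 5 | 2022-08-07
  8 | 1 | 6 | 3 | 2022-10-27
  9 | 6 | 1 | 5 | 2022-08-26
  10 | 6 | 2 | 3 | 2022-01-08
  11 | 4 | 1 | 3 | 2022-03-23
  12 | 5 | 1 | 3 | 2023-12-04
SELECT p.name, COUNT(DISTINCT c.customer_id) AS distinct_customer_count FROM orders c JOIN products p ON c.product_id = p.id GROUP BY p.id, p.name

Execution result:
name | distinct_customer_count
Laptop | 5
Speaker | 1
Tablet | 1
Phone | 1
Monitor | 2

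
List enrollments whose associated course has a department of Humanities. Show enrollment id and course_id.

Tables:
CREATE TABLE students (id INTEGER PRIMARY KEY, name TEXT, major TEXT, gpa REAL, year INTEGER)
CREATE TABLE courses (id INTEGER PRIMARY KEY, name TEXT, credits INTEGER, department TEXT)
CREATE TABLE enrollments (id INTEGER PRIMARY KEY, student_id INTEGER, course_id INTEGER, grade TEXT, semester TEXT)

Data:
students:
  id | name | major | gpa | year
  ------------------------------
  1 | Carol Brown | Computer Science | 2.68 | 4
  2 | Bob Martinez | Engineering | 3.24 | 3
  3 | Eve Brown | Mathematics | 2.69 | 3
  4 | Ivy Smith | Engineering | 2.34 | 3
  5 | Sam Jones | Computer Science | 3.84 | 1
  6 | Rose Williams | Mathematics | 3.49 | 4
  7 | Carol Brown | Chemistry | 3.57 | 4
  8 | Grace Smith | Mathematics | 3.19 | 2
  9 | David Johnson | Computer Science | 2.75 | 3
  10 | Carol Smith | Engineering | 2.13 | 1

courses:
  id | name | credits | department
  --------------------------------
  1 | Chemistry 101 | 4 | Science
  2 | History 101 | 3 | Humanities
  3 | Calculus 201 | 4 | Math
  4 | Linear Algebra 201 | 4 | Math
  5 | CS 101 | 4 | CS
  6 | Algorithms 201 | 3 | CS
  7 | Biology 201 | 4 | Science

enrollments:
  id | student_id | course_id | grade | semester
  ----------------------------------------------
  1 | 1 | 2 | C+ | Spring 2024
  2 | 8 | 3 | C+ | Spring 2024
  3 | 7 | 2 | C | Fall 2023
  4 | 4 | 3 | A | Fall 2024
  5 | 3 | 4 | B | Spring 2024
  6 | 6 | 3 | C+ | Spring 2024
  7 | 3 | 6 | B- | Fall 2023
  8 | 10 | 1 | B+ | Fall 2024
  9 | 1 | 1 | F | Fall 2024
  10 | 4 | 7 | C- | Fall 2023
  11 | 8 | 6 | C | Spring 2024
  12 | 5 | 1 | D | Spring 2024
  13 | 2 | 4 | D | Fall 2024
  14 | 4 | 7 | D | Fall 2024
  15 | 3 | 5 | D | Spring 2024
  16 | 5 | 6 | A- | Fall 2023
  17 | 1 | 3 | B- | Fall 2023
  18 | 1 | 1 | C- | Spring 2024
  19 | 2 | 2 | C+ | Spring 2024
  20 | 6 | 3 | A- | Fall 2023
SELECT id, course_id FROM enrollments WHERE course_id IN (SELECT id FROM courses WHERE department = 'Humanities')

Execution result:
id | course_id
1 | 2
3 | 2
19 | 2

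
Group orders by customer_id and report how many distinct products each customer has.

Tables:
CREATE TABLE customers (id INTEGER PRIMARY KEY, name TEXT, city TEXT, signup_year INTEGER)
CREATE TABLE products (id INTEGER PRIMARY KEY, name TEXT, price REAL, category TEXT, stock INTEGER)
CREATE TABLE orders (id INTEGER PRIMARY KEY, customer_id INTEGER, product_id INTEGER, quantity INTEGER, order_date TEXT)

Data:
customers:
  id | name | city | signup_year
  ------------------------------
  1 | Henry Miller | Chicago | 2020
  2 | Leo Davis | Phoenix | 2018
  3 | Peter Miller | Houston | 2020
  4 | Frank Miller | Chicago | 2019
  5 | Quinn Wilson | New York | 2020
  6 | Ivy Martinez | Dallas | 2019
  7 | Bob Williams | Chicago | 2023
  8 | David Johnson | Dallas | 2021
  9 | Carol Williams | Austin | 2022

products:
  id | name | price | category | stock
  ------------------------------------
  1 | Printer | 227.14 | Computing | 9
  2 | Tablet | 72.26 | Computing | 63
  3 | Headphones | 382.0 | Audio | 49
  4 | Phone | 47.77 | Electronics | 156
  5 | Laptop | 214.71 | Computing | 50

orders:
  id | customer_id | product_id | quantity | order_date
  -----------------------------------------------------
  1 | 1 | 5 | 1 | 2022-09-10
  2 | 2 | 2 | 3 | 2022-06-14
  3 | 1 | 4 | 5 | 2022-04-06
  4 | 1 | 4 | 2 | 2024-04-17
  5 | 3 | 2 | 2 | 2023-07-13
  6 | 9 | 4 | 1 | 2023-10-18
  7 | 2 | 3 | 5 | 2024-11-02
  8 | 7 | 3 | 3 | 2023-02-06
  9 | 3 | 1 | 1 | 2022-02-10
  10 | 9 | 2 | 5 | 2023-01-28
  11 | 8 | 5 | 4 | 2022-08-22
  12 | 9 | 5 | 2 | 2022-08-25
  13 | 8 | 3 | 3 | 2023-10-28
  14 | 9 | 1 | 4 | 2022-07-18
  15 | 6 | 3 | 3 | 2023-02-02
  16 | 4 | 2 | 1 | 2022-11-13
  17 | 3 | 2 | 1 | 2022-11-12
SELECT customer_id, COUNT(DISTINCT product_id) AS distinct_product_count FROM orders GROUP BY customer_id

Execution result:
customer_id | distinct_product_count
1 | 2
2 | 2
3 | 2
4 | 1
6 | 1
7 | 1
8 | 2
9 | 4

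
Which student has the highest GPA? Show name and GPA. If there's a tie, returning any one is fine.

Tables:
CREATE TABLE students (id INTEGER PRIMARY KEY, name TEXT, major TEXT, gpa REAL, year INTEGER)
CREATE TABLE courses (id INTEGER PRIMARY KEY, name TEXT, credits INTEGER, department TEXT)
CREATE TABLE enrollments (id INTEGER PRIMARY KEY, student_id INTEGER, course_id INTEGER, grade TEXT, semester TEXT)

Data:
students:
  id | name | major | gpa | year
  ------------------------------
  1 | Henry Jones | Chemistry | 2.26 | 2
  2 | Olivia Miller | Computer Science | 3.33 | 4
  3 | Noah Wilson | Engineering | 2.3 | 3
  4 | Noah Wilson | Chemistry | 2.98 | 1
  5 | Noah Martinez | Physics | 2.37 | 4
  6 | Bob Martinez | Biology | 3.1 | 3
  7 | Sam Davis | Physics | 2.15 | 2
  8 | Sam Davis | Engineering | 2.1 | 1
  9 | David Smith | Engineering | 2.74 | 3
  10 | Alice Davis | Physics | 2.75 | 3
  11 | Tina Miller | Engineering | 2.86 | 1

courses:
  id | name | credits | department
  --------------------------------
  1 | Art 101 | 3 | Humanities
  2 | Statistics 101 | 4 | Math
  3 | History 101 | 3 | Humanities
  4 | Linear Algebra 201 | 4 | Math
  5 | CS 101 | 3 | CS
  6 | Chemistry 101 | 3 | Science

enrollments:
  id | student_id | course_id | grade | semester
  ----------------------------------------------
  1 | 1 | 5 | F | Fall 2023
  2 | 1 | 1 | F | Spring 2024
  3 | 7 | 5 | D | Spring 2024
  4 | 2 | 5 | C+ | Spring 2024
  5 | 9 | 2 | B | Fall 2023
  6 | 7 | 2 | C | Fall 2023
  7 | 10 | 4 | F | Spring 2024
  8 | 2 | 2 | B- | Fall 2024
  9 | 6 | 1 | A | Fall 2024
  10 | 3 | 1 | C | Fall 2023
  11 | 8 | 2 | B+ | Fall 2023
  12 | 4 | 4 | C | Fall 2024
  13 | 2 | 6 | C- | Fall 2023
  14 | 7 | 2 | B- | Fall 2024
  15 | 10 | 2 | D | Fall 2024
SELECT name, gpa FROM students ORDER BY gpa DESC LIMIT 1

Execution result:
name | gpa
Olivia Miller | 3.33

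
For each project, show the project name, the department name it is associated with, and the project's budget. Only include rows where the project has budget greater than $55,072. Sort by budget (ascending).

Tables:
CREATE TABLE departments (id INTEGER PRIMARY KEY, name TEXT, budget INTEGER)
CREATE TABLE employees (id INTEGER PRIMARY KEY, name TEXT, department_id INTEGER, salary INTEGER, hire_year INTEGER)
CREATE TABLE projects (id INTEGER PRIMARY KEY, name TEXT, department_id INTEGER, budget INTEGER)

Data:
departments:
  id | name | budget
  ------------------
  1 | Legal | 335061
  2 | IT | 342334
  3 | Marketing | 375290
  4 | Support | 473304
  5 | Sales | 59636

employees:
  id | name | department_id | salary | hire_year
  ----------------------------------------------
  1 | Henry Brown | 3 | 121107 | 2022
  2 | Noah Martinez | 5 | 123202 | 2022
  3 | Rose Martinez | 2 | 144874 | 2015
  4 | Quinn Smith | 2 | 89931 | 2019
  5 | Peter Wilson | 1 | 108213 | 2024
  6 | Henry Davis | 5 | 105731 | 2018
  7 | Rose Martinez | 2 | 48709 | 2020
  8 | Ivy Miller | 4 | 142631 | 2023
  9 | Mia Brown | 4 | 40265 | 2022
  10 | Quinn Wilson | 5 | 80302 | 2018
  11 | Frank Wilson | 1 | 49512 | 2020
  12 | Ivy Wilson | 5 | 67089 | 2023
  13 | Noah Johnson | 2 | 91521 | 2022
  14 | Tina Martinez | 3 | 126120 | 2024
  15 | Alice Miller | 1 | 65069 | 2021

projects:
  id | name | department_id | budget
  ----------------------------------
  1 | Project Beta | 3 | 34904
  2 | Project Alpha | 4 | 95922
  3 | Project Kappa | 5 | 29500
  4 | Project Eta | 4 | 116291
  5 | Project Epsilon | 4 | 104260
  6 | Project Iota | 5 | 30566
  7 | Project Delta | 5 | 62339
SELECT c.name, p.name AS department, c.budget FROM projects c JOIN departments p ON c.department_id = p.id WHERE c.budget > 55072 ORDER BY c.budget ASC

Execution result:
name | department | budget
Project Delta | Sales | 62339
Project Alpha | Support | 95922
Project Epsilon | Support | 104260
Project Eta | Support | 116291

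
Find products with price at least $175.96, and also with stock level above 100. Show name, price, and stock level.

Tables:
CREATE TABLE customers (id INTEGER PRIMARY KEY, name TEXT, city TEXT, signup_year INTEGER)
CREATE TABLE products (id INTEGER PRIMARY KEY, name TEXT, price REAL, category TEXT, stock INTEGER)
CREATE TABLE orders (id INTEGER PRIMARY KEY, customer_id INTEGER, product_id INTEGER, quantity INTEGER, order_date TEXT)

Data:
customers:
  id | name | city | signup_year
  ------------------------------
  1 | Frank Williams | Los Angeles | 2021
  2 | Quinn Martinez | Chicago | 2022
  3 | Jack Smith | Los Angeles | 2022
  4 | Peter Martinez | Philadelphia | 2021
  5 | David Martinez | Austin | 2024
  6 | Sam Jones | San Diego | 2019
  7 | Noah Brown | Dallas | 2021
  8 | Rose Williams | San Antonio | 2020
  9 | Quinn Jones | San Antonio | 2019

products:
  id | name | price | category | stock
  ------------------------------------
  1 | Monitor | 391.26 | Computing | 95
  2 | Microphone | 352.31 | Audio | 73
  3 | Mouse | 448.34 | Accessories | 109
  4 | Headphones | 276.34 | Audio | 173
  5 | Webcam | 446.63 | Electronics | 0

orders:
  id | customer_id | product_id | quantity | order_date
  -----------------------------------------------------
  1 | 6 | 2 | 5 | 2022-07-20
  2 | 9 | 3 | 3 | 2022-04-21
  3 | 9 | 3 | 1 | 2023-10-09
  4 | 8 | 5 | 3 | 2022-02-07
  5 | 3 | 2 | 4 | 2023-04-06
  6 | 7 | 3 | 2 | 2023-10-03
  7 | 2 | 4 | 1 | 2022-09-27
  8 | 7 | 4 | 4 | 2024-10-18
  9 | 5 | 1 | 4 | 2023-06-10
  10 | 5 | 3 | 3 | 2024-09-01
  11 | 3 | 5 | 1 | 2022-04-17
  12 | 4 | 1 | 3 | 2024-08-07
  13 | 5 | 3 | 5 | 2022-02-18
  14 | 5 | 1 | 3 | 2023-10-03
SELECT name, price, stock FROM products WHERE price >= 175.96 AND stock > 100

Execution result:
name | price | stock
Mouse | 448.34 | 109
Headphones | 276.34 | 173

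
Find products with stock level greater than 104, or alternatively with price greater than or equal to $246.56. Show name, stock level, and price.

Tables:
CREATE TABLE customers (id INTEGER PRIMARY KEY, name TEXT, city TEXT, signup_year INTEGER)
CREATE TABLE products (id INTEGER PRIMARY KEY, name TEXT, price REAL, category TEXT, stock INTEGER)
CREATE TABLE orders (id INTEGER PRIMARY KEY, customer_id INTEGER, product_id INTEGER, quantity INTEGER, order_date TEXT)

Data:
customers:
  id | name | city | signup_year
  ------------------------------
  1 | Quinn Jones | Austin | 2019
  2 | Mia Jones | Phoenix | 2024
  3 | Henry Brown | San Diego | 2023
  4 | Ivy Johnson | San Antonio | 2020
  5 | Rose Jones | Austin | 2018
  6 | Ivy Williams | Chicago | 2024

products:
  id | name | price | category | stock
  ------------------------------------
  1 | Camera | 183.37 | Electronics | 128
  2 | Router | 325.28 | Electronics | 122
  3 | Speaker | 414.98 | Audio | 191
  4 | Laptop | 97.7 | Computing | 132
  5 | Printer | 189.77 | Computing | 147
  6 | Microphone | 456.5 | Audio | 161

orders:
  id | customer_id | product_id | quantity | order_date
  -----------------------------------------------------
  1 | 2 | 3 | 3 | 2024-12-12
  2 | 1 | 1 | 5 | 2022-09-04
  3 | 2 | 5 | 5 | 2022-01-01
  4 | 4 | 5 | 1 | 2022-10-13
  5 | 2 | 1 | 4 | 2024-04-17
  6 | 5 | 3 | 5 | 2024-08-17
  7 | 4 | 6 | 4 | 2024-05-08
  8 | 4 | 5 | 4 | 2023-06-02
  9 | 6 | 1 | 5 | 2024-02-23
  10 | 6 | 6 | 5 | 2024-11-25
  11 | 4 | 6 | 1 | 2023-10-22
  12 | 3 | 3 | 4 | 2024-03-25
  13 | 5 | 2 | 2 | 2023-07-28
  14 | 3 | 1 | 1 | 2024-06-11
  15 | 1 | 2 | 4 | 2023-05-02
SELECT name, stock, price FROM products WHERE stock > 104 OR price >= 246.56

Execution result:
name | stock | price
Camera | 128 | 183.37
Router | 122 | 325.28
Speaker | 191 | 414.98
Laptop | 132 | 97.70
Printer | 147 | 189.77
Microphone | 161 | 456.50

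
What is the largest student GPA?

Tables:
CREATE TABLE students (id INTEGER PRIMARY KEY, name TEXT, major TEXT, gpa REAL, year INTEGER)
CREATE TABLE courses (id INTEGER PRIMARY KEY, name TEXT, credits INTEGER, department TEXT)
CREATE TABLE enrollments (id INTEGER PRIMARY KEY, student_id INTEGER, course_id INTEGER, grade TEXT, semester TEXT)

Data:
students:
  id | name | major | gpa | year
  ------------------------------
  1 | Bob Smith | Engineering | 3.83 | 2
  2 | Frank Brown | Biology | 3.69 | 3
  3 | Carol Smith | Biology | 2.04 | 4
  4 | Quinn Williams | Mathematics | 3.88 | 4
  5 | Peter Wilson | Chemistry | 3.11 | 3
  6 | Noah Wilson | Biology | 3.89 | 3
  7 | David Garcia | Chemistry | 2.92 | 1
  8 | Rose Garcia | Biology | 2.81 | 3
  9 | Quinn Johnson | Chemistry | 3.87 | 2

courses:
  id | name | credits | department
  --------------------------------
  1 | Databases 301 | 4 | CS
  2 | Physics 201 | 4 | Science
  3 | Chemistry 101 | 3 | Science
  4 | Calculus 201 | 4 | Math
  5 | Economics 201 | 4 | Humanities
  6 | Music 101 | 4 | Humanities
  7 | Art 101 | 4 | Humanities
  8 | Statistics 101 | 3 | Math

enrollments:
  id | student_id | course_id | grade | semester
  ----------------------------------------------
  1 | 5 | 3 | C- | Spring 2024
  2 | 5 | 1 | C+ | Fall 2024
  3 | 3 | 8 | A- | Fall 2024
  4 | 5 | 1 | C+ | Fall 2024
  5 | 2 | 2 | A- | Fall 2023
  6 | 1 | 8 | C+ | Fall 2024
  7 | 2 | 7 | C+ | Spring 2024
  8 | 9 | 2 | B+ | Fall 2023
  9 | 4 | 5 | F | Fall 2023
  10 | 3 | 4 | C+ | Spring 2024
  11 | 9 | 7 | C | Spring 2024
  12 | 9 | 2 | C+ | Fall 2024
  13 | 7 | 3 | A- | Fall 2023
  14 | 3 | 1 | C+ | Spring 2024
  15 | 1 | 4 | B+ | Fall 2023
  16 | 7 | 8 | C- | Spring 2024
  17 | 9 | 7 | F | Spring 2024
SELECT MAX(gpa) FROM students

Execution result:
3.89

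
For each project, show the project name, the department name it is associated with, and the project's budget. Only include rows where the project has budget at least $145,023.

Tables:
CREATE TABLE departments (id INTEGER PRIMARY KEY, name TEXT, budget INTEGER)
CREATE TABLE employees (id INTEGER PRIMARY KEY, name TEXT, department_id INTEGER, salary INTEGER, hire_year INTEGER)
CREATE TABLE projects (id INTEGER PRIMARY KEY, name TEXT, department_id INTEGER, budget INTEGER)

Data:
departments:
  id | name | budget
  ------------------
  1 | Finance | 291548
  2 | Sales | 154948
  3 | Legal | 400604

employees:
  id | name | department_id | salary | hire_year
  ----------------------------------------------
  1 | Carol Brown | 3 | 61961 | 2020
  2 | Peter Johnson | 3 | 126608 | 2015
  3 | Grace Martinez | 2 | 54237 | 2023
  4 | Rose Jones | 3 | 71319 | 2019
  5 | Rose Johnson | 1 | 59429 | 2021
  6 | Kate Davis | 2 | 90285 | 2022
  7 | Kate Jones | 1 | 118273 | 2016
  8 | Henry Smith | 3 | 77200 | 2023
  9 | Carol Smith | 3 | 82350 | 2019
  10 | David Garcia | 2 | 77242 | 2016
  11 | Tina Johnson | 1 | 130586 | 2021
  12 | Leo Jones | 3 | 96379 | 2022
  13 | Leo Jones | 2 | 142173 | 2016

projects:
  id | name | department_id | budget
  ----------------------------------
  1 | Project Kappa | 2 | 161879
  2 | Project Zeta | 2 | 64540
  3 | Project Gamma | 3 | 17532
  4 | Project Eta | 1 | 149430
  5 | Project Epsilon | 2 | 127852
SELECT c.name, p.name AS department, c.budget FROM projects c JOIN departments p ON c.department_id = p.id WHERE c.budget >= 145023

Execution result:
name | department | budget
Project Kappa | Sales | 161879
Project Eta | Finance | 149430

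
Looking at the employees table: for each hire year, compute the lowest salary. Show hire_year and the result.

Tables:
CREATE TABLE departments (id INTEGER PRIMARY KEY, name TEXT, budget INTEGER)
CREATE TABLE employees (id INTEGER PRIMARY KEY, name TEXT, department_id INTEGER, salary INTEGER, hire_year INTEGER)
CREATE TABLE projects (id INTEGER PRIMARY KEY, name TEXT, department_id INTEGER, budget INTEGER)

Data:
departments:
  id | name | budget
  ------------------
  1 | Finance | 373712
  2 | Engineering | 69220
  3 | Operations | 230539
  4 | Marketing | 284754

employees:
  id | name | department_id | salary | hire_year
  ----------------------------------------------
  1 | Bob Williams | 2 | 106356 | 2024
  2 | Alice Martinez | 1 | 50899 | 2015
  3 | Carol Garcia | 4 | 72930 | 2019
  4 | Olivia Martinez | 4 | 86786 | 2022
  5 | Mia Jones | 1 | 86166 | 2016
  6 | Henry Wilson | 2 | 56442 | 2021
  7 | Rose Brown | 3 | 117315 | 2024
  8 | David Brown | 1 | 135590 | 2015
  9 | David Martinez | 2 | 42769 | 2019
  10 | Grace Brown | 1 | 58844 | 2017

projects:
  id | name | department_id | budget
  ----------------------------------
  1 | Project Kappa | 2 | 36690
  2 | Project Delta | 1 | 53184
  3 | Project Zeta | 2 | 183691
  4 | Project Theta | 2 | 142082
SELECT hire_year, MIN(salary) AS min_salary FROM employees GROUP BY hire_year

Execution result:
hire_year | min_salary
2015 | 50899
2016 | 86166
2017 | 58844
2019 | 42769
2021 | 56442
2022 | 86786
2024 | 106356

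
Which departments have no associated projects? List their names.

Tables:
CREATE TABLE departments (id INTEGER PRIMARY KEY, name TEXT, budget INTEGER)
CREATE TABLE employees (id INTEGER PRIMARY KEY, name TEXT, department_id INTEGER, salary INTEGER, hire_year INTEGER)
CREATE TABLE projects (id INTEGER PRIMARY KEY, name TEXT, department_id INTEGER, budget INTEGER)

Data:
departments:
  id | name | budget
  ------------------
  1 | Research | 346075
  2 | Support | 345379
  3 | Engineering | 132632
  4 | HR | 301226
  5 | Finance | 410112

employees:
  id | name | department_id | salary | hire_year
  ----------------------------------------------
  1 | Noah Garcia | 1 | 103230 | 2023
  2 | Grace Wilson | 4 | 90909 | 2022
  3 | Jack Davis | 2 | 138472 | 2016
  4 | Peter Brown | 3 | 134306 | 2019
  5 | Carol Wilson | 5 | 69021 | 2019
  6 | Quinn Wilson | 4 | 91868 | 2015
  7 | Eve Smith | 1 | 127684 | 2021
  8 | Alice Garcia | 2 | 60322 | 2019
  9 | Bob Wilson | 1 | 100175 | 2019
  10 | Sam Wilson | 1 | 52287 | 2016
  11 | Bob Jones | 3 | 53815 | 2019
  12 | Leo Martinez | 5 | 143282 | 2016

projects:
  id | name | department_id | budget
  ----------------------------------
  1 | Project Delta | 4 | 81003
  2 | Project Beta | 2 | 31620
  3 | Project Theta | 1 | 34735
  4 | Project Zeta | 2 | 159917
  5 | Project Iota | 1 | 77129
SELECT p.name FROM departments p LEFT JOIN projects c ON c.department_id = p.id WHERE c.id IS NULL

Execution result:
name
Engineering
Finance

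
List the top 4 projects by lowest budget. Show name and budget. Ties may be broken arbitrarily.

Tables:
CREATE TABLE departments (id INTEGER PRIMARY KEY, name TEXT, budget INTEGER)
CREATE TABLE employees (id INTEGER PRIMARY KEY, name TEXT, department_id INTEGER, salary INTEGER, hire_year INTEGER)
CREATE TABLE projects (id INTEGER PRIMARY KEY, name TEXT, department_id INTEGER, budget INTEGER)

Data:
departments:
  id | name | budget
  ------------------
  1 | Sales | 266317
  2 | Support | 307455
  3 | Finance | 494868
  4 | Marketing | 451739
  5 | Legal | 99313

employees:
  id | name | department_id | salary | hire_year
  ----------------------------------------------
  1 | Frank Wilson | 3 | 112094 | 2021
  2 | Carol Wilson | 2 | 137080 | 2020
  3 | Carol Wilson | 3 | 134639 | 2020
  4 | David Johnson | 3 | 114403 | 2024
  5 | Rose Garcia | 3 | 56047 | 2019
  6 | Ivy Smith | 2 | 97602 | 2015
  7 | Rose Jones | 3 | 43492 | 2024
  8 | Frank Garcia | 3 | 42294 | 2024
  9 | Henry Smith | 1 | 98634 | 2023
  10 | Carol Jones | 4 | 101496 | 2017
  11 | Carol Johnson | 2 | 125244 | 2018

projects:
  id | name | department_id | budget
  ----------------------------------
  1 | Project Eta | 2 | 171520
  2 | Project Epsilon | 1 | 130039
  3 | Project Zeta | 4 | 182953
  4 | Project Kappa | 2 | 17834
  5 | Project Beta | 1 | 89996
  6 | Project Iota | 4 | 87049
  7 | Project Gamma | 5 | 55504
SELECT name, budget FROM projects ORDER BY budget ASC LIMIT 4

Execution result:
name | budget
Project Kappa | 17834
Project Gamma | 55504
Project Iota | 87049
Project Beta | 89996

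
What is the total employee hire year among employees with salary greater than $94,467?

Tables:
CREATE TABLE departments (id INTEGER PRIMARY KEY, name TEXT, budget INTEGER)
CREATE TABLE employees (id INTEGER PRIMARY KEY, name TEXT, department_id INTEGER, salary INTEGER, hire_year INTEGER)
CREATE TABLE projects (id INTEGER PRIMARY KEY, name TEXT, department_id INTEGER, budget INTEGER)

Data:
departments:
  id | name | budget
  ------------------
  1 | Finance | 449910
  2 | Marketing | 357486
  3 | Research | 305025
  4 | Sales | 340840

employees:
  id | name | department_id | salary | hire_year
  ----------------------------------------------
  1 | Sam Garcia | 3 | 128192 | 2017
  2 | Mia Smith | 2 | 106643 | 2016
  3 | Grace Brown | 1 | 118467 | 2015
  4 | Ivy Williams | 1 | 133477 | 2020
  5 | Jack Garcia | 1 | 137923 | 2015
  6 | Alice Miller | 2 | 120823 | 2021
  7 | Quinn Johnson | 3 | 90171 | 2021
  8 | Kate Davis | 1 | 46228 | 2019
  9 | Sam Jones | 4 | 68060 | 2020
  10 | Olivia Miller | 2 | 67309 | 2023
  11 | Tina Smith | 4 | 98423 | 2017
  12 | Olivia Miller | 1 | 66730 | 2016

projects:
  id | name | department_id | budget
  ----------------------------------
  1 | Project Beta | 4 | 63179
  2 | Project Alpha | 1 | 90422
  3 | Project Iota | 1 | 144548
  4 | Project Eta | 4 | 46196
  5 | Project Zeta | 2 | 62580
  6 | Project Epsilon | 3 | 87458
SELECT SUM(hire_year) FROM employees WHERE salary > 94467

Execution result:
14121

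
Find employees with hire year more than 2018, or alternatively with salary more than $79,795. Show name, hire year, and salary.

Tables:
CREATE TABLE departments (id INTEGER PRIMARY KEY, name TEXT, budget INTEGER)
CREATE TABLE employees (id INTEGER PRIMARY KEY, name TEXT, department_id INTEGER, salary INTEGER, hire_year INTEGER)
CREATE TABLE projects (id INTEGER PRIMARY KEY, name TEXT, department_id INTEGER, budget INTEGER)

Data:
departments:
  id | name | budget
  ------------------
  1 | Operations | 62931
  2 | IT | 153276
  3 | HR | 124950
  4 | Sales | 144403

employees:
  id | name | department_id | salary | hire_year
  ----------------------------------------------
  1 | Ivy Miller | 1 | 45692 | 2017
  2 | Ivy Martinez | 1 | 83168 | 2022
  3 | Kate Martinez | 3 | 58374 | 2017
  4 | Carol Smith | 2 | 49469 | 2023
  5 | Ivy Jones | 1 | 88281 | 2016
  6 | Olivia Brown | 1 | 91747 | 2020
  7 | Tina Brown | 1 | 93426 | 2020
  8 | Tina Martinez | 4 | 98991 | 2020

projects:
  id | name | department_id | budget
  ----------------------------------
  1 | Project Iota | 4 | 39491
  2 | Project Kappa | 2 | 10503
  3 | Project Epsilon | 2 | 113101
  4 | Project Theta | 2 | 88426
SELECT name, hire_year, salary FROM employees WHERE hire_year > 2018 OR salary > 79795

Execution result:
name | hire_year | salary
Ivy Martinez | 2022 | 83168
Carol Smith | 2023 | 49469
Ivy Jones | 2016 | 88281
Olivia Brown | 2020 | 91747
Tina Brown | 2020 | 93426
Tina Martinez | 2020 | 98991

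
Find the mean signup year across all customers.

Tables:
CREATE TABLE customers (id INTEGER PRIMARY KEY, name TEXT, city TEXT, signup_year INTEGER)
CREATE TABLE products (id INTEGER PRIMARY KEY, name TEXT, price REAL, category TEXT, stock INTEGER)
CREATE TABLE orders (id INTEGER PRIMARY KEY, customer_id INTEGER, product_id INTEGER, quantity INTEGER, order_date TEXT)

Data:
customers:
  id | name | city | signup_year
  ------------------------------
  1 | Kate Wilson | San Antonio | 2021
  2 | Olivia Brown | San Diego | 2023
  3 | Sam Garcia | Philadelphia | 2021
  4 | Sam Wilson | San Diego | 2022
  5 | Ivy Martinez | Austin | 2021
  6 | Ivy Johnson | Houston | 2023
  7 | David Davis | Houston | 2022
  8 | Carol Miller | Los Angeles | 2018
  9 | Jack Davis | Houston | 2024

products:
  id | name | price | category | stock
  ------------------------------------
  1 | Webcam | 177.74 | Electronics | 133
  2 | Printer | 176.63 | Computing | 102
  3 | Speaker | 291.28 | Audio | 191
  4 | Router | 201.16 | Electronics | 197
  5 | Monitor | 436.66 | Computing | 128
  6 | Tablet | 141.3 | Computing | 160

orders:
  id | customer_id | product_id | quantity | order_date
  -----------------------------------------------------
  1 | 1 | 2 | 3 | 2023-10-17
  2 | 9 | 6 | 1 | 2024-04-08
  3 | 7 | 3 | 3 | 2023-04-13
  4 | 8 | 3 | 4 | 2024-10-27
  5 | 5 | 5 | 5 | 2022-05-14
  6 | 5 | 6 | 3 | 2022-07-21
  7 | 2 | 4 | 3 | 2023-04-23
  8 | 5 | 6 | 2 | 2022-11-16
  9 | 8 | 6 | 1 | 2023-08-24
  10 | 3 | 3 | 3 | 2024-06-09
SELECT AVG(signup_year) FROM customers

Execution result:
2021.67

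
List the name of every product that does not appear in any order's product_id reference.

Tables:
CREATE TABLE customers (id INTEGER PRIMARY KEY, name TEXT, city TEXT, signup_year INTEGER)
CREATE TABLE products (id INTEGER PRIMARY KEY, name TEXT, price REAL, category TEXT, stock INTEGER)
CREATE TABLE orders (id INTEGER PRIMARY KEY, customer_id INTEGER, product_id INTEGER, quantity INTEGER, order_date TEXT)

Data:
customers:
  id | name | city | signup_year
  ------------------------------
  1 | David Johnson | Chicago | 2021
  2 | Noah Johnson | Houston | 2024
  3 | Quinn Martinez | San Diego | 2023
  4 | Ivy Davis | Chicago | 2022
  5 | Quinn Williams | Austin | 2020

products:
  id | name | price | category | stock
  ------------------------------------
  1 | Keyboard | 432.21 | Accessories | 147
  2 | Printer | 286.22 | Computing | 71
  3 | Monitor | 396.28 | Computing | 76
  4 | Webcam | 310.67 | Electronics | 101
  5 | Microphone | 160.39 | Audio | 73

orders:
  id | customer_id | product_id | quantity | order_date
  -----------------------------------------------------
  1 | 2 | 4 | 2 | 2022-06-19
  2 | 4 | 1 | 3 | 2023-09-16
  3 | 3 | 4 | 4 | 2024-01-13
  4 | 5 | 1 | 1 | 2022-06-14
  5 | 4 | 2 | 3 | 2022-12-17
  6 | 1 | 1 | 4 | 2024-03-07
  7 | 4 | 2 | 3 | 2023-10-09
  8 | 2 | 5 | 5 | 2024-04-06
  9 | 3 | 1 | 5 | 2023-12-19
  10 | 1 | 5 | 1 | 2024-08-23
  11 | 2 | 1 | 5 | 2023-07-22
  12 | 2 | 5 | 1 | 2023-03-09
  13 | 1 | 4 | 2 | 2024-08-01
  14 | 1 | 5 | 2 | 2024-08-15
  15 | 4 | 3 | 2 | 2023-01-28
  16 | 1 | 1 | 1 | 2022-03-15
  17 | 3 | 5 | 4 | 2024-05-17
SELECT p.name FROM products p LEFT JOIN orders c ON c.product_id = p.id WHERE c.id IS NULL

Execution result:
(no rows)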